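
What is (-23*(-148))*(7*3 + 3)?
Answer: 81696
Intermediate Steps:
(-23*(-148))*(7*3 + 3) = 3404*(21 + 3) = 3404*24 = 81696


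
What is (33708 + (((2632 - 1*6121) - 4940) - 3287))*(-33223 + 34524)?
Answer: 28611592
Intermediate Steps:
(33708 + (((2632 - 1*6121) - 4940) - 3287))*(-33223 + 34524) = (33708 + (((2632 - 6121) - 4940) - 3287))*1301 = (33708 + ((-3489 - 4940) - 3287))*1301 = (33708 + (-8429 - 3287))*1301 = (33708 - 11716)*1301 = 21992*1301 = 28611592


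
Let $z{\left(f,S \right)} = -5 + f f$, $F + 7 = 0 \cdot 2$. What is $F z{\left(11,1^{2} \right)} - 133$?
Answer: $-945$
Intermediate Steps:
$F = -7$ ($F = -7 + 0 \cdot 2 = -7 + 0 = -7$)
$z{\left(f,S \right)} = -5 + f^{2}$
$F z{\left(11,1^{2} \right)} - 133 = - 7 \left(-5 + 11^{2}\right) - 133 = - 7 \left(-5 + 121\right) - 133 = \left(-7\right) 116 - 133 = -812 - 133 = -945$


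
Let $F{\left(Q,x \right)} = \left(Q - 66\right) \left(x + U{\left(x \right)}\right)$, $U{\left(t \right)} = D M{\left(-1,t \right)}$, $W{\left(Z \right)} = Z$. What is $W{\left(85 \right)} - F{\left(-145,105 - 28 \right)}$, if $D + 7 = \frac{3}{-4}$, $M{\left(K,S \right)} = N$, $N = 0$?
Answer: $16332$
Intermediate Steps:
$M{\left(K,S \right)} = 0$
$D = - \frac{31}{4}$ ($D = -7 + \frac{3}{-4} = -7 + 3 \left(- \frac{1}{4}\right) = -7 - \frac{3}{4} = - \frac{31}{4} \approx -7.75$)
$U{\left(t \right)} = 0$ ($U{\left(t \right)} = \left(- \frac{31}{4}\right) 0 = 0$)
$F{\left(Q,x \right)} = x \left(-66 + Q\right)$ ($F{\left(Q,x \right)} = \left(Q - 66\right) \left(x + 0\right) = \left(-66 + Q\right) x = x \left(-66 + Q\right)$)
$W{\left(85 \right)} - F{\left(-145,105 - 28 \right)} = 85 - \left(105 - 28\right) \left(-66 - 145\right) = 85 - 77 \left(-211\right) = 85 - -16247 = 85 + 16247 = 16332$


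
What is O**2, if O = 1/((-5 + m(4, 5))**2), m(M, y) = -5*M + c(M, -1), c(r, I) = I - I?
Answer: 1/390625 ≈ 2.5600e-6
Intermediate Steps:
c(r, I) = 0
m(M, y) = -5*M (m(M, y) = -5*M + 0 = -5*M)
O = 1/625 (O = 1/((-5 - 5*4)**2) = 1/((-5 - 20)**2) = 1/((-25)**2) = 1/625 ≈ 0.0016000)
O**2 = (1/625)**2 = 1/390625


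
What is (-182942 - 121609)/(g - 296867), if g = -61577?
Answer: 304551/358444 ≈ 0.84965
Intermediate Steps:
(-182942 - 121609)/(g - 296867) = (-182942 - 121609)/(-61577 - 296867) = -304551/(-358444) = -304551*(-1/358444) = 304551/358444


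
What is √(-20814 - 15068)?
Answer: I*√35882 ≈ 189.43*I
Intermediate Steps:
√(-20814 - 15068) = √(-35882) = I*√35882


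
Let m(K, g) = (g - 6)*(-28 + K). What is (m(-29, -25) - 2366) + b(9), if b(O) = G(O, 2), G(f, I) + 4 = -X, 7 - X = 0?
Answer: -610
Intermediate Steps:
X = 7 (X = 7 - 1*0 = 7 + 0 = 7)
G(f, I) = -11 (G(f, I) = -4 - 1*7 = -4 - 7 = -11)
m(K, g) = (-28 + K)*(-6 + g) (m(K, g) = (-6 + g)*(-28 + K) = (-28 + K)*(-6 + g))
b(O) = -11
(m(-29, -25) - 2366) + b(9) = ((168 - 28*(-25) - 6*(-29) - 29*(-25)) - 2366) - 11 = ((168 + 700 + 174 + 725) - 2366) - 11 = (1767 - 2366) - 11 = -599 - 11 = -610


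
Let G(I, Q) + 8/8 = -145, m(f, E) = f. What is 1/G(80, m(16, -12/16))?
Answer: -1/146 ≈ -0.0068493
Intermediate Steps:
G(I, Q) = -146 (G(I, Q) = -1 - 145 = -146)
1/G(80, m(16, -12/16)) = 1/(-146) = -1/146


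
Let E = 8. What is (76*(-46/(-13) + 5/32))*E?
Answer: 29203/13 ≈ 2246.4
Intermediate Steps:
(76*(-46/(-13) + 5/32))*E = (76*(-46/(-13) + 5/32))*8 = (76*(-46*(-1/13) + 5*(1/32)))*8 = (76*(46/13 + 5/32))*8 = (76*(1537/416))*8 = (29203/104)*8 = 29203/13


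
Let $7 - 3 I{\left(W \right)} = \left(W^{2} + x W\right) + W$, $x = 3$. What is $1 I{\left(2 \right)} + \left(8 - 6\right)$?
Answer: $\frac{1}{3} \approx 0.33333$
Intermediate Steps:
$I{\left(W \right)} = \frac{7}{3} - \frac{4 W}{3} - \frac{W^{2}}{3}$ ($I{\left(W \right)} = \frac{7}{3} - \frac{\left(W^{2} + 3 W\right) + W}{3} = \frac{7}{3} - \frac{W^{2} + 4 W}{3} = \frac{7}{3} - \left(\frac{W^{2}}{3} + \frac{4 W}{3}\right) = \frac{7}{3} - \frac{4 W}{3} - \frac{W^{2}}{3}$)
$1 I{\left(2 \right)} + \left(8 - 6\right) = 1 \left(\frac{7}{3} - \frac{8}{3} - \frac{2^{2}}{3}\right) + \left(8 - 6\right) = 1 \left(\frac{7}{3} - \frac{8}{3} - \frac{4}{3}\right) + 2 = 1 \left(- \frac{5}{3}\right) + 2 = - \frac{5}{3} + 2 = \frac{1}{3}$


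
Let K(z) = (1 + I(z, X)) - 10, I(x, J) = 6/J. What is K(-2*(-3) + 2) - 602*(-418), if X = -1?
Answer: 251621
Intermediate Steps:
K(z) = -15 (K(z) = (1 + 6/(-1)) - 10 = (1 + 6*(-1)) - 10 = (1 - 6) - 10 = -5 - 10 = -15)
K(-2*(-3) + 2) - 602*(-418) = -15 - 602*(-418) = -15 + 251636 = 251621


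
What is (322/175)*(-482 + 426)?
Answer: -2576/25 ≈ -103.04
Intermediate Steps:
(322/175)*(-482 + 426) = (322*(1/175))*(-56) = (46/25)*(-56) = -2576/25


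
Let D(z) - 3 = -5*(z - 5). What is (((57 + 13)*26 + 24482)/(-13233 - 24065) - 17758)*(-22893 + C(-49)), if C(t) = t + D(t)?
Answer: 7507566866217/18649 ≈ 4.0257e+8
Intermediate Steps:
D(z) = 28 - 5*z (D(z) = 3 - 5*(z - 5) = 3 - 5*(-5 + z) = 3 + (25 - 5*z) = 28 - 5*z)
C(t) = 28 - 4*t (C(t) = t + (28 - 5*t) = 28 - 4*t)
(((57 + 13)*26 + 24482)/(-13233 - 24065) - 17758)*(-22893 + C(-49)) = (((57 + 13)*26 + 24482)/(-13233 - 24065) - 17758)*(-22893 + (28 - 4*(-49))) = ((70*26 + 24482)/(-37298) - 17758)*(-22893 + (28 + 196)) = ((1820 + 24482)*(-1/37298) - 17758)*(-22893 + 224) = (26302*(-1/37298) - 17758)*(-22669) = (-13151/18649 - 17758)*(-22669) = -331182093/18649*(-22669) = 7507566866217/18649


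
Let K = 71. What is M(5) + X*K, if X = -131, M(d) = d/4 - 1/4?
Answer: -9300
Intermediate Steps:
M(d) = -1/4 + d/4 (M(d) = d*(1/4) - 1*1/4 = d/4 - 1/4 = -1/4 + d/4)
M(5) + X*K = (-1/4 + (1/4)*5) - 131*71 = (-1/4 + 5/4) - 9301 = 1 - 9301 = -9300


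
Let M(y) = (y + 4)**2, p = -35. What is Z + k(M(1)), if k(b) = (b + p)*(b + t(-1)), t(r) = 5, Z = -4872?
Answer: -5172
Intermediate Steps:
M(y) = (4 + y)**2
k(b) = (-35 + b)*(5 + b) (k(b) = (b - 35)*(b + 5) = (-35 + b)*(5 + b))
Z + k(M(1)) = -4872 + (-175 + ((4 + 1)**2)**2 - 30*(4 + 1)**2) = -4872 + (-175 + (5**2)**2 - 30*5**2) = -4872 + (-175 + 25**2 - 30*25) = -4872 + (-175 + 625 - 750) = -4872 - 300 = -5172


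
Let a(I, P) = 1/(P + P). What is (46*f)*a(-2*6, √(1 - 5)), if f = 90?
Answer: -1035*I ≈ -1035.0*I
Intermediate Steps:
a(I, P) = 1/(2*P)
(46*f)*a(-2*6, √(1 - 5)) = (46*90)*(1/(2*(√(1 - 5)))) = 4140*(1/(2*(√(-4)))) = 4140*(1/(2*((2*I)))) = 4140*((-I/2)/2) = 4140*(-I/4) = -1035*I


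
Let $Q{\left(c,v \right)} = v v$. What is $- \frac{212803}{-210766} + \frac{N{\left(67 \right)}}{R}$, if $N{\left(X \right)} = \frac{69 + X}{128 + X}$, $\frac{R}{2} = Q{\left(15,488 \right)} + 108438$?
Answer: $\frac{7190991877279}{7122150926670} \approx 1.0097$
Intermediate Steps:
$Q{\left(c,v \right)} = v^{2}$
$R = 693164$ ($R = 2 \left(488^{2} + 108438\right) = 2 \left(238144 + 108438\right) = 2 \cdot 346582 = 693164$)
$N{\left(X \right)} = \frac{69 + X}{128 + X}$
$- \frac{212803}{-210766} + \frac{N{\left(67 \right)}}{R} = - \frac{212803}{-210766} + \frac{\frac{1}{128 + 67} \left(69 + 67\right)}{693164} = \left(-212803\right) \left(- \frac{1}{210766}\right) + \frac{1}{195} \cdot 136 \cdot \frac{1}{693164} = \frac{212803}{210766} + \frac{1}{195} \cdot 136 \cdot \frac{1}{693164} = \frac{212803}{210766} + \frac{136}{195} \cdot \frac{1}{693164} = \frac{212803}{210766} + \frac{34}{33791745} = \frac{7190991877279}{7122150926670}$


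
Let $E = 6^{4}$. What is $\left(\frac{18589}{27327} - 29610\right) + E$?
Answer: $- \frac{773718089}{27327} \approx -28313.0$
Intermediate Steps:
$E = 1296$
$\left(\frac{18589}{27327} - 29610\right) + E = \left(\frac{18589}{27327} - 29610\right) + 1296 = - \frac{809133881}{27327} + 1296 = - \frac{773718089}{27327}$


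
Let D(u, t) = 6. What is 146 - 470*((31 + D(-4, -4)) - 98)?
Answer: 28816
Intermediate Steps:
146 - 470*((31 + D(-4, -4)) - 98) = 146 - 470*((31 + 6) - 98) = 146 - 470*(37 - 98) = 146 - 470*(-61) = 146 + 28670 = 28816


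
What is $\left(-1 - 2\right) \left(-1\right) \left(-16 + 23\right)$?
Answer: $21$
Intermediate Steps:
$\left(-1 - 2\right) \left(-1\right) \left(-16 + 23\right) = \left(-3\right) \left(-1\right) 7 = 3 \cdot 7 = 21$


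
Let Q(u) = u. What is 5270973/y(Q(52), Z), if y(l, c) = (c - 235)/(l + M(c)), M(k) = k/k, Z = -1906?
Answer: -279361569/2141 ≈ -1.3048e+5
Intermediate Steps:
M(k) = 1
y(l, c) = (-235 + c)/(1 + l) (y(l, c) = (c - 235)/(l + 1) = (-235 + c)/(1 + l))
5270973/y(Q(52), Z) = 5270973/(((-235 - 1906)/(1 + 52))) = 5270973/((-2141/53)) = 5270973/(((1/53)*(-2141))) = 5270973/(-2141/53) = 5270973*(-53/2141) = -279361569/2141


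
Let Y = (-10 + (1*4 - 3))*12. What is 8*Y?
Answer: -864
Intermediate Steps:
Y = -108 (Y = (-10 + (4 - 3))*12 = (-10 + 1)*12 = -9*12 = -108)
8*Y = 8*(-108) = -864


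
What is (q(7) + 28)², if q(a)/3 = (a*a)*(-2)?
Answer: 70756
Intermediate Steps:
q(a) = -6*a² (q(a) = 3*((a*a)*(-2)) = 3*(a²*(-2)) = 3*(-2*a²) = -6*a²)
(q(7) + 28)² = (-6*7² + 28)² = (-6*49 + 28)² = (-294 + 28)² = (-266)² = 70756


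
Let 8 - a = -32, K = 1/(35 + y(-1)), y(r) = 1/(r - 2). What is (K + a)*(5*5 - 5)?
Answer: 20815/26 ≈ 800.58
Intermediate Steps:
y(r) = 1/(-2 + r)
K = 3/104 (K = 1/(35 + 1/(-2 - 1)) = 1/(35 + 1/(-3)) = 1/(35 - 1/3) = 1/(104/3) = 3/104 ≈ 0.028846)
a = 40 (a = 8 - 1*(-32) = 8 + 32 = 40)
(K + a)*(5*5 - 5) = (3/104 + 40)*(5*5 - 5) = 4163*(25 - 5)/104 = (4163/104)*20 = 20815/26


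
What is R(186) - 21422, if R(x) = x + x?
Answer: -21050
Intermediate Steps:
R(x) = 2*x
R(186) - 21422 = 2*186 - 21422 = 372 - 21422 = -21050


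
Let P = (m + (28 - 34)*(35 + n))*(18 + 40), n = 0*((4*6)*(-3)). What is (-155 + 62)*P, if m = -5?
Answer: 1159710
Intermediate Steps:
n = 0 (n = 0*(24*(-3)) = 0*(-72) = 0)
P = -12470 (P = (-5 + (28 - 34)*(35 + 0))*(18 + 40) = (-5 - 6*35)*58 = (-5 - 210)*58 = -215*58 = -12470)
(-155 + 62)*P = (-155 + 62)*(-12470) = -93*(-12470) = 1159710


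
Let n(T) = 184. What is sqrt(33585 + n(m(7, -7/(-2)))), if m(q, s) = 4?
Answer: sqrt(33769) ≈ 183.76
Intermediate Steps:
sqrt(33585 + n(m(7, -7/(-2)))) = sqrt(33585 + 184) = sqrt(33769)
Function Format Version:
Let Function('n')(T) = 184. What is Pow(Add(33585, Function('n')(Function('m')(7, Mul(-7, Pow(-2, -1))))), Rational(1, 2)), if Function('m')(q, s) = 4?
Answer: Pow(33769, Rational(1, 2)) ≈ 183.76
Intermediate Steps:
Pow(Add(33585, Function('n')(Function('m')(7, Mul(-7, Pow(-2, -1))))), Rational(1, 2)) = Pow(Add(33585, 184), Rational(1, 2)) = Pow(33769, Rational(1, 2))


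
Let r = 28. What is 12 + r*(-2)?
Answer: -44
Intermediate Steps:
12 + r*(-2) = 12 + 28*(-2) = 12 - 56 = -44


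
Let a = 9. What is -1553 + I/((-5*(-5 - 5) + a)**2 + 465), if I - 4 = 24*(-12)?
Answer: -3064211/1973 ≈ -1553.1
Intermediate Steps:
I = -284 (I = 4 + 24*(-12) = 4 - 288 = -284)
-1553 + I/((-5*(-5 - 5) + a)**2 + 465) = -1553 - 284/((-5*(-5 - 5) + 9)**2 + 465) = -1553 - 284/((-5*(-10) + 9)**2 + 465) = -1553 - 284/((50 + 9)**2 + 465) = -1553 - 284/(59**2 + 465) = -1553 - 284/(3481 + 465) = -1553 - 284/3946 = -1553 + (1/3946)*(-284) = -1553 - 142/1973 = -3064211/1973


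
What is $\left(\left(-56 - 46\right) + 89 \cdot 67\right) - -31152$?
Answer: $37013$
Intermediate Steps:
$\left(\left(-56 - 46\right) + 89 \cdot 67\right) - -31152 = \left(\left(-56 - 46\right) + 5963\right) + 31152 = \left(-102 + 5963\right) + 31152 = 5861 + 31152 = 37013$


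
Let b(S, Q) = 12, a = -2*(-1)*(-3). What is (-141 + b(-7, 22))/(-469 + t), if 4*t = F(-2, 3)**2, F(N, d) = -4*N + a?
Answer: 43/156 ≈ 0.27564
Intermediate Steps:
a = -6 (a = 2*(-3) = -6)
F(N, d) = -6 - 4*N (F(N, d) = -4*N - 6 = -6 - 4*N)
t = 1 (t = (-6 - 4*(-2))**2/4 = (-6 + 8)**2/4 = (1/4)*2**2 = (1/4)*4 = 1)
(-141 + b(-7, 22))/(-469 + t) = (-141 + 12)/(-469 + 1) = -129/(-468) = -129*(-1/468) = 43/156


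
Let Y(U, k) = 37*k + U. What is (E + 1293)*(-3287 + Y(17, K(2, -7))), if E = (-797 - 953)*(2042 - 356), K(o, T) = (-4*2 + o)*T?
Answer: 5060839212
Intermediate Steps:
K(o, T) = T*(-8 + o) (K(o, T) = (-8 + o)*T = T*(-8 + o))
Y(U, k) = U + 37*k
E = -2950500 (E = -1750*1686 = -2950500)
(E + 1293)*(-3287 + Y(17, K(2, -7))) = (-2950500 + 1293)*(-3287 + (17 + 37*(-7*(-8 + 2)))) = -2949207*(-3287 + (17 + 37*(-7*(-6)))) = -2949207*(-3287 + (17 + 37*42)) = -2949207*(-3287 + (17 + 1554)) = -2949207*(-3287 + 1571) = -2949207*(-1716) = 5060839212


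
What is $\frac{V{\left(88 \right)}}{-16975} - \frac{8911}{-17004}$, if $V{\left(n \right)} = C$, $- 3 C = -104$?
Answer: $\frac{150674753}{288642900} \approx 0.52201$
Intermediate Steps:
$C = \frac{104}{3}$ ($C = \left(- \frac{1}{3}\right) \left(-104\right) = \frac{104}{3} \approx 34.667$)
$V{\left(n \right)} = \frac{104}{3}$
$\frac{V{\left(88 \right)}}{-16975} - \frac{8911}{-17004} = \frac{104}{3 \left(-16975\right)} - \frac{8911}{-17004} = \frac{104}{3} \left(- \frac{1}{16975}\right) - - \frac{8911}{17004} = - \frac{104}{50925} + \frac{8911}{17004} = \frac{150674753}{288642900}$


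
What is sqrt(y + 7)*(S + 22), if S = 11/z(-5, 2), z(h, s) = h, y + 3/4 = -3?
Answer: 99*sqrt(13)/10 ≈ 35.695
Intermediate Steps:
y = -15/4 (y = -3/4 - 3 = -15/4 ≈ -3.7500)
S = -11/5 (S = 11/(-5) = 11*(-1/5) = -11/5 ≈ -2.2000)
sqrt(y + 7)*(S + 22) = sqrt(-15/4 + 7)*(-11/5 + 22) = sqrt(13/4)*(99/5) = (sqrt(13)/2)*(99/5) = 99*sqrt(13)/10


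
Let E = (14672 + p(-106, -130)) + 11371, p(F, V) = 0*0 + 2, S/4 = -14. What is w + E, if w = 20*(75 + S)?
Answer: 26425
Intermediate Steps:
S = -56 (S = 4*(-14) = -56)
p(F, V) = 2 (p(F, V) = 0 + 2 = 2)
E = 26045 (E = (14672 + 2) + 11371 = 14674 + 11371 = 26045)
w = 380 (w = 20*(75 - 56) = 20*19 = 380)
w + E = 380 + 26045 = 26425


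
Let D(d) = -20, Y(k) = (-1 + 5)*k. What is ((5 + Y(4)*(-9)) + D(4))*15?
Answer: -2385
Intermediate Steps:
Y(k) = 4*k
((5 + Y(4)*(-9)) + D(4))*15 = ((5 + (4*4)*(-9)) - 20)*15 = ((5 + 16*(-9)) - 20)*15 = ((5 - 144) - 20)*15 = (-139 - 20)*15 = -159*15 = -2385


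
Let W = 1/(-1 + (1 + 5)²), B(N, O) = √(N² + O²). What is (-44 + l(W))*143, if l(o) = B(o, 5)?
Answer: -6292 + 143*√30626/35 ≈ -5577.0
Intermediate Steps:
W = 1/35 (W = 1/(-1 + 6²) = 1/(-1 + 36) = 1/35 ≈ 0.028571)
l(o) = √(25 + o²) (l(o) = √(o² + 5²) = √(o² + 25) = √(25 + o²))
(-44 + l(W))*143 = (-44 + √(25 + (1/35)²))*143 = (-44 + √(25 + 1/1225))*143 = (-44 + √(30626/1225))*143 = (-44 + √30626/35)*143 = -6292 + 143*√30626/35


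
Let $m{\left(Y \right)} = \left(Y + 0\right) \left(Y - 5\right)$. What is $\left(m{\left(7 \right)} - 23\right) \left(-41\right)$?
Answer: $369$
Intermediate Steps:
$m{\left(Y \right)} = Y \left(-5 + Y\right)$
$\left(m{\left(7 \right)} - 23\right) \left(-41\right) = \left(7 \left(-5 + 7\right) - 23\right) \left(-41\right) = \left(7 \cdot 2 - 23\right) \left(-41\right) = \left(14 - 23\right) \left(-41\right) = \left(-9\right) \left(-41\right) = 369$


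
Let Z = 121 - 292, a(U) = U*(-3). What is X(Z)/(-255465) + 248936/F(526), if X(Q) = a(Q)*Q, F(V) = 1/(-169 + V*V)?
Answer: 1953811833888267/28385 ≈ 6.8833e+10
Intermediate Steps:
a(U) = -3*U
F(V) = 1/(-169 + V²)
Z = -171
X(Q) = -3*Q² (X(Q) = (-3*Q)*Q = -3*Q²)
X(Z)/(-255465) + 248936/F(526) = -3*(-171)²/(-255465) + 248936/(1/(-169 + 526²)) = -3*29241*(-1/255465) + 248936/(1/(-169 + 276676)) = -87723*(-1/255465) + 248936/(1/276507) = 9747/28385 + 248936/(1/276507) = 9747/28385 + 248936*276507 = 9747/28385 + 68832546552 = 1953811833888267/28385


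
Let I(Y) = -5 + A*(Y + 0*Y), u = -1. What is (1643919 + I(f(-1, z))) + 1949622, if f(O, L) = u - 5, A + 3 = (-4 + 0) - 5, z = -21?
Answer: 3593608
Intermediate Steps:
A = -12 (A = -3 + ((-4 + 0) - 5) = -3 + (-4 - 5) = -3 - 9 = -12)
f(O, L) = -6 (f(O, L) = -1 - 5 = -6)
I(Y) = -5 - 12*Y (I(Y) = -5 - 12*(Y + 0*Y) = -5 - 12*(Y + 0) = -5 - 12*Y)
(1643919 + I(f(-1, z))) + 1949622 = (1643919 + (-5 - 12*(-6))) + 1949622 = (1643919 + (-5 + 72)) + 1949622 = (1643919 + 67) + 1949622 = 1643986 + 1949622 = 3593608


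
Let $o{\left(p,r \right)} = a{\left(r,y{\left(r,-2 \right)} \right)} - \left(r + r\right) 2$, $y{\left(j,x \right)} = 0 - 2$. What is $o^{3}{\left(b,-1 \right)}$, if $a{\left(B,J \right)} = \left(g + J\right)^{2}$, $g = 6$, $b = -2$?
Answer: $8000$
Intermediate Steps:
$y{\left(j,x \right)} = -2$
$a{\left(B,J \right)} = \left(6 + J\right)^{2}$
$o{\left(p,r \right)} = 16 - 4 r$ ($o{\left(p,r \right)} = \left(6 - 2\right)^{2} - \left(r + r\right) 2 = 4^{2} - 2 r 2 = 16 - 4 r$)
$o^{3}{\left(b,-1 \right)} = \left(16 - -4\right)^{3} = \left(16 + 4\right)^{3} = 20^{3} = 8000$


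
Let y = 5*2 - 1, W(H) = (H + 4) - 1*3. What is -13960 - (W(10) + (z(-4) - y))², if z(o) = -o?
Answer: -13996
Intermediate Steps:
W(H) = 1 + H (W(H) = (4 + H) - 3 = 1 + H)
y = 9 (y = 10 - 1 = 9)
-13960 - (W(10) + (z(-4) - y))² = -13960 - ((1 + 10) + (-1*(-4) - 1*9))² = -13960 - (11 + (4 - 9))² = -13960 - (11 - 5)² = -13960 - 1*6² = -13960 - 1*36 = -13960 - 36 = -13996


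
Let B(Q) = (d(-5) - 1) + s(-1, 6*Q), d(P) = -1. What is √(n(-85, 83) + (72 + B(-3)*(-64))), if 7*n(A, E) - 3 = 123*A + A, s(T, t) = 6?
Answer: 5*I*√3311/7 ≈ 41.101*I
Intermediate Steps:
n(A, E) = 3/7 + 124*A/7 (n(A, E) = 3/7 + (123*A + A)/7 = 3/7 + (124*A)/7 = 3/7 + 124*A/7)
B(Q) = 4 (B(Q) = (-1 - 1) + 6 = -2 + 6 = 4)
√(n(-85, 83) + (72 + B(-3)*(-64))) = √((3/7 + (124/7)*(-85)) + (72 + 4*(-64))) = √((3/7 - 10540/7) + (72 - 256)) = √(-10537/7 - 184) = √(-11825/7) = 5*I*√3311/7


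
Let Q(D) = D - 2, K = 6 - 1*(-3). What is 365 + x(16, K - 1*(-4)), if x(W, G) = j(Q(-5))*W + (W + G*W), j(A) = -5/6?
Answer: 1727/3 ≈ 575.67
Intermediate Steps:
K = 9 (K = 6 + 3 = 9)
Q(D) = -2 + D
j(A) = -⅚ (j(A) = -5*⅙ = -⅚)
x(W, G) = W/6 + G*W (x(W, G) = -5*W/6 + (W + G*W) = W/6 + G*W)
365 + x(16, K - 1*(-4)) = 365 + 16*(⅙ + (9 - 1*(-4))) = 365 + 16*(⅙ + (9 + 4)) = 365 + 16*(⅙ + 13) = 365 + 16*(79/6) = 365 + 632/3 = 1727/3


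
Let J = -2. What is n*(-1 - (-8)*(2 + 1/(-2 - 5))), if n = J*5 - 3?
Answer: -1261/7 ≈ -180.14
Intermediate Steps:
n = -13 (n = -2*5 - 3 = -10 - 3 = -13)
n*(-1 - (-8)*(2 + 1/(-2 - 5))) = -13*(-1 - (-8)*(2 + 1/(-2 - 5))) = -13*(-1 - (-8)*(2 + 1/(-7))) = -13*(-1 - (-8)*(2 - ⅐)) = -13*(-1 - (-8)*13/7) = -13*(-1 - 2*(-52/7)) = -13*(-1 + 104/7) = -13*97/7 = -1261/7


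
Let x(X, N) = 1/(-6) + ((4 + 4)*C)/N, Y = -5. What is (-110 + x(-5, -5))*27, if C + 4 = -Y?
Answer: -30177/10 ≈ -3017.7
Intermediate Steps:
C = 1 (C = -4 - 1*(-5) = -4 + 5 = 1)
x(X, N) = -1/6 + 8/N (x(X, N) = 1/(-6) + ((4 + 4)*1)/N = 1*(-1/6) + (8*1)/N = -1/6 + 8/N)
(-110 + x(-5, -5))*27 = (-110 + (1/6)*(48 - 1*(-5))/(-5))*27 = (-110 + (1/6)*(-1/5)*(48 + 5))*27 = (-110 + (1/6)*(-1/5)*53)*27 = (-110 - 53/30)*27 = -3353/30*27 = -30177/10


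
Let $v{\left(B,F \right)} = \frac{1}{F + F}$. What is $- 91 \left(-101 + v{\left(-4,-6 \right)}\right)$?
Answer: $\frac{110383}{12} \approx 9198.6$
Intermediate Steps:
$v{\left(B,F \right)} = \frac{1}{2 F}$
$- 91 \left(-101 + v{\left(-4,-6 \right)}\right) = - 91 \left(-101 + \frac{1}{2 \left(-6\right)}\right) = - 91 \left(-101 + \frac{1}{2} \left(- \frac{1}{6}\right)\right) = - 91 \left(-101 - \frac{1}{12}\right) = \left(-91\right) \left(- \frac{1213}{12}\right) = \frac{110383}{12}$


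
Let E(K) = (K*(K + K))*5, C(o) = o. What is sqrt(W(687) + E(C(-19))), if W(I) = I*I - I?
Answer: 2*sqrt(118723) ≈ 689.12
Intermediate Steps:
W(I) = I**2 - I
E(K) = 10*K**2 (E(K) = (K*(2*K))*5 = (2*K**2)*5 = 10*K**2)
sqrt(W(687) + E(C(-19))) = sqrt(687*(-1 + 687) + 10*(-19)**2) = sqrt(687*686 + 10*361) = sqrt(471282 + 3610) = sqrt(474892) = 2*sqrt(118723)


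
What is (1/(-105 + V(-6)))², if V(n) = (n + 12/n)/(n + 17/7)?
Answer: 625/6599761 ≈ 9.4700e-5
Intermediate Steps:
V(n) = (n + 12/n)/(17/7 + n) (V(n) = (n + 12/n)/(n + 17*(⅐)) = (n + 12/n)/(n + 17/7) = (n + 12/n)/(17/7 + n))
(1/(-105 + V(-6)))² = (1/(-105 + 7*(12 + (-6)²)/(-6*(17 + 7*(-6)))))² = (1/(-105 + 7*(-⅙)*(12 + 36)/(17 - 42)))² = (1/(-105 + 7*(-⅙)*48/(-25)))² = (1/(-105 + 7*(-⅙)*(-1/25)*48))² = (1/(-105 + 56/25))² = (1/(-2569/25))² = (-25/2569)² = 625/6599761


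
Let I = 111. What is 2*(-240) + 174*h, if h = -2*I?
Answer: -39108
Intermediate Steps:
h = -222 (h = -2*111 = -222)
2*(-240) + 174*h = 2*(-240) + 174*(-222) = -480 - 38628 = -39108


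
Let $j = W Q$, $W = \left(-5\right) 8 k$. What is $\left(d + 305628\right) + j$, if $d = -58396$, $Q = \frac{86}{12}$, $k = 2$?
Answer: $\frac{739976}{3} \approx 2.4666 \cdot 10^{5}$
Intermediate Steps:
$Q = \frac{43}{6}$ ($Q = 86 \cdot \frac{1}{12} = \frac{43}{6} \approx 7.1667$)
$W = -80$ ($W = \left(-5\right) 8 \cdot 2 = \left(-40\right) 2 = -80$)
$j = - \frac{1720}{3}$ ($j = \left(-80\right) \frac{43}{6} = - \frac{1720}{3} \approx -573.33$)
$\left(d + 305628\right) + j = \left(-58396 + 305628\right) - \frac{1720}{3} = 247232 - \frac{1720}{3} = \frac{739976}{3}$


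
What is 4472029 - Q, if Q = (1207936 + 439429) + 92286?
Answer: 2732378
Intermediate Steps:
Q = 1739651 (Q = 1647365 + 92286 = 1739651)
4472029 - Q = 4472029 - 1*1739651 = 4472029 - 1739651 = 2732378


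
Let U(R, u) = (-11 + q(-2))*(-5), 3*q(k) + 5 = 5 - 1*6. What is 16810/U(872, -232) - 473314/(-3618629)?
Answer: 12171983780/47042177 ≈ 258.75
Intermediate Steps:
q(k) = -2 (q(k) = -5/3 + (5 - 1*6)/3 = -5/3 + (5 - 6)/3 = -5/3 + (1/3)*(-1) = -5/3 - 1/3 = -2)
U(R, u) = 65 (U(R, u) = (-11 - 2)*(-5) = -13*(-5) = 65)
16810/U(872, -232) - 473314/(-3618629) = 16810/65 - 473314/(-3618629) = 16810*(1/65) - 473314*(-1/3618629) = 3362/13 + 473314/3618629 = 12171983780/47042177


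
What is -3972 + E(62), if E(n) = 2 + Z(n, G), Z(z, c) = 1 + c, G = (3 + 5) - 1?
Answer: -3962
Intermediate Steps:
G = 7 (G = 8 - 1 = 7)
E(n) = 10 (E(n) = 2 + (1 + 7) = 2 + 8 = 10)
-3972 + E(62) = -3972 + 10 = -3962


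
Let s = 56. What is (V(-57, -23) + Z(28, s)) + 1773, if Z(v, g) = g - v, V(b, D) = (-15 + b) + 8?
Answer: 1737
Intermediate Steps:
V(b, D) = -7 + b
(V(-57, -23) + Z(28, s)) + 1773 = ((-7 - 57) + (56 - 1*28)) + 1773 = (-64 + (56 - 28)) + 1773 = (-64 + 28) + 1773 = -36 + 1773 = 1737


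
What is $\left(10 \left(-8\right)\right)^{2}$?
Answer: $6400$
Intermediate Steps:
$\left(10 \left(-8\right)\right)^{2} = \left(-80\right)^{2} = 6400$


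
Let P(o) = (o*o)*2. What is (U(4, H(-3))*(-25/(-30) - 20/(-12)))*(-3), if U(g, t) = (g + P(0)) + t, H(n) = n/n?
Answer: -75/2 ≈ -37.500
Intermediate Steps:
H(n) = 1
P(o) = 2*o² (P(o) = o²*2 = 2*o²)
U(g, t) = g + t (U(g, t) = (g + 2*0²) + t = (g + 2*0) + t = (g + 0) + t = g + t)
(U(4, H(-3))*(-25/(-30) - 20/(-12)))*(-3) = ((4 + 1)*(-25/(-30) - 20/(-12)))*(-3) = (5*(-25*(-1/30) - 20*(-1/12)))*(-3) = (5*(⅚ + 5/3))*(-3) = (5*(5/2))*(-3) = (25/2)*(-3) = -75/2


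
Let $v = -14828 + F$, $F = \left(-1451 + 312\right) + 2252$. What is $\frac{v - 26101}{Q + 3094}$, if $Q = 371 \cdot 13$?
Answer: $- \frac{1896}{377} \approx -5.0292$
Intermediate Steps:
$F = 1113$ ($F = -1139 + 2252 = 1113$)
$Q = 4823$
$v = -13715$ ($v = -14828 + 1113 = -13715$)
$\frac{v - 26101}{Q + 3094} = \frac{-13715 - 26101}{4823 + 3094} = - \frac{39816}{7917} = \left(-39816\right) \frac{1}{7917} = - \frac{1896}{377}$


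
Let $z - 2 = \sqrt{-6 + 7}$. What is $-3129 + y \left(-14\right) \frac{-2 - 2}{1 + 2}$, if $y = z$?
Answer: $-3073$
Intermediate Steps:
$z = 3$ ($z = 2 + \sqrt{-6 + 7} = 2 + \sqrt{1} = 2 + 1 = 3$)
$y = 3$
$-3129 + y \left(-14\right) \frac{-2 - 2}{1 + 2} = -3129 + 3 \left(-14\right) \frac{-2 - 2}{1 + 2} = -3129 - 42 \left(- \frac{4}{3}\right) = -3129 - 42 \left(\left(-4\right) \frac{1}{3}\right) = -3129 - -56 = -3129 + 56 = -3073$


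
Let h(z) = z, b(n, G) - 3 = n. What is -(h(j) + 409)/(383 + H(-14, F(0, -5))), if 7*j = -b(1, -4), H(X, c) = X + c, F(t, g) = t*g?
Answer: -953/861 ≈ -1.1069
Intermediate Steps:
F(t, g) = g*t
b(n, G) = 3 + n
j = -4/7 (j = (-(3 + 1))/7 = (-1*4)/7 = (⅐)*(-4) = -4/7 ≈ -0.57143)
-(h(j) + 409)/(383 + H(-14, F(0, -5))) = -(-4/7 + 409)/(383 + (-14 - 5*0)) = -2859/(7*(383 + (-14 + 0))) = -2859/(7*(383 - 14)) = -2859/(7*369) = -1*953/861 = -953/861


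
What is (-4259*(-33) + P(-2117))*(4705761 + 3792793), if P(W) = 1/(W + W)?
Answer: 2528642747304169/2117 ≈ 1.1944e+12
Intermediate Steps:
P(W) = 1/(2*W)
(-4259*(-33) + P(-2117))*(4705761 + 3792793) = (-4259*(-33) + (½)/(-2117))*(4705761 + 3792793) = (140547 + (½)*(-1/2117))*8498554 = (140547 - 1/4234)*8498554 = (595075997/4234)*8498554 = 2528642747304169/2117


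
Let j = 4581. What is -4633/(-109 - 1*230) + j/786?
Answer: 15323/786 ≈ 19.495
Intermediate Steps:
-4633/(-109 - 1*230) + j/786 = -4633/(-109 - 1*230) + 4581/786 = -4633/(-109 - 230) + 4581*(1/786) = -4633/(-339) + 1527/262 = -4633*(-1/339) + 1527/262 = 41/3 + 1527/262 = 15323/786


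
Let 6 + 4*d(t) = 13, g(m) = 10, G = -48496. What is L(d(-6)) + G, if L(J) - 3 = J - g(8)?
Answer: -194005/4 ≈ -48501.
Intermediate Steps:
d(t) = 7/4 (d(t) = -3/2 + (1/4)*13 = -3/2 + 13/4 = 7/4)
L(J) = -7 + J (L(J) = 3 + (J - 1*10) = 3 + (J - 10) = 3 + (-10 + J) = -7 + J)
L(d(-6)) + G = (-7 + 7/4) - 48496 = -21/4 - 48496 = -194005/4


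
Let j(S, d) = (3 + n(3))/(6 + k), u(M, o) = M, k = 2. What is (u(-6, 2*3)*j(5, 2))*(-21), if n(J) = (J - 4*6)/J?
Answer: -63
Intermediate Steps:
n(J) = (-24 + J)/J (n(J) = (J - 24)/J = (-24 + J)/J)
j(S, d) = -½ (j(S, d) = (3 + (-24 + 3)/3)/(6 + 2) = (3 + (⅓)*(-21))/8 = (3 - 7)*(⅛) = -4*⅛ = -½)
(u(-6, 2*3)*j(5, 2))*(-21) = -6*(-½)*(-21) = 3*(-21) = -63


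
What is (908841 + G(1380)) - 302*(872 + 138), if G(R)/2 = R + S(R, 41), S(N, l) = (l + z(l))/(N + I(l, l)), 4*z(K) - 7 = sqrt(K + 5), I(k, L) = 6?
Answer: 186826967/308 + sqrt(46)/2772 ≈ 6.0658e+5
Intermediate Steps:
z(K) = 7/4 + sqrt(5 + K)/4 (z(K) = 7/4 + sqrt(K + 5)/4 = 7/4 + sqrt(5 + K)/4)
S(N, l) = (7/4 + l + sqrt(5 + l)/4)/(6 + N) (S(N, l) = (l + (7/4 + sqrt(5 + l)/4))/(N + 6) = (7/4 + l + sqrt(5 + l)/4)/(6 + N))
G(R) = 2*R + (171 + sqrt(46))/(2*(6 + R)) (G(R) = 2*(R + (7 + sqrt(5 + 41) + 4*41)/(4*(6 + R))) = 2*(R + (7 + sqrt(46) + 164)/(4*(6 + R))) = 2*(R + (171 + sqrt(46))/(4*(6 + R))) = 2*R + (171 + sqrt(46))/(2*(6 + R)))
(908841 + G(1380)) - 302*(872 + 138) = (908841 + (171 + sqrt(46) + 4*1380*(6 + 1380))/(2*(6 + 1380))) - 302*(872 + 138) = (908841 + (1/2)*(171 + sqrt(46) + 4*1380*1386)/1386) - 302*1010 = (908841 + (1/2)*(1/1386)*(171 + sqrt(46) + 7650720)) - 305020 = (908841 + (1/2)*(1/1386)*(7650891 + sqrt(46))) - 305020 = (908841 + (850099/308 + sqrt(46)/2772)) - 305020 = (280773127/308 + sqrt(46)/2772) - 305020 = 186826967/308 + sqrt(46)/2772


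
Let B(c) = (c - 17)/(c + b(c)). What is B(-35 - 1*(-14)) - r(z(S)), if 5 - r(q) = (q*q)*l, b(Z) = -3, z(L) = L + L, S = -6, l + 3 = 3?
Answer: -41/12 ≈ -3.4167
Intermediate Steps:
l = 0 (l = -3 + 3 = 0)
z(L) = 2*L
r(q) = 5 (r(q) = 5 - q*q*0 = 5 - q²*0 = 5 - 1*0 = 5 + 0 = 5)
B(c) = (-17 + c)/(-3 + c) (B(c) = (c - 17)/(c - 3) = (-17 + c)/(-3 + c))
B(-35 - 1*(-14)) - r(z(S)) = (-17 + (-35 - 1*(-14)))/(-3 + (-35 - 1*(-14))) - 1*5 = (-17 + (-35 + 14))/(-3 + (-35 + 14)) - 5 = (-17 - 21)/(-3 - 21) - 5 = -38/(-24) - 5 = -1/24*(-38) - 5 = 19/12 - 5 = -41/12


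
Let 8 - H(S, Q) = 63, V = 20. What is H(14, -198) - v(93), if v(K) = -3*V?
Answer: 5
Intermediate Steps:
H(S, Q) = -55 (H(S, Q) = 8 - 1*63 = 8 - 63 = -55)
v(K) = -60 (v(K) = -3*20 = -60)
H(14, -198) - v(93) = -55 - 1*(-60) = -55 + 60 = 5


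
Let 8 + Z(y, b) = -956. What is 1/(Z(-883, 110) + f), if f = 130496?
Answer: 1/129532 ≈ 7.7201e-6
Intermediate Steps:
Z(y, b) = -964 (Z(y, b) = -8 - 956 = -964)
1/(Z(-883, 110) + f) = 1/(-964 + 130496) = 1/129532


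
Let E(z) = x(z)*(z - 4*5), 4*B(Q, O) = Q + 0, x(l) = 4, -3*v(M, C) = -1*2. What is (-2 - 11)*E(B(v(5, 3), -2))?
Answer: 3094/3 ≈ 1031.3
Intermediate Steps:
v(M, C) = ⅔ (v(M, C) = -(-1)*2/3 = -⅓*(-2) = ⅔)
B(Q, O) = Q/4 (B(Q, O) = (Q + 0)/4 = Q/4)
E(z) = -80 + 4*z (E(z) = 4*(z - 4*5) = 4*(z - 20) = 4*(-20 + z) = -80 + 4*z)
(-2 - 11)*E(B(v(5, 3), -2)) = (-2 - 11)*(-80 + 4*((¼)*(⅔))) = -13*(-80 + 4*(⅙)) = -13*(-80 + ⅔) = -13*(-238/3) = 3094/3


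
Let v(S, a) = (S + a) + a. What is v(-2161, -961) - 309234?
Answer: -313317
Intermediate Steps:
v(S, a) = S + 2*a
v(-2161, -961) - 309234 = (-2161 + 2*(-961)) - 309234 = (-2161 - 1922) - 309234 = -4083 - 309234 = -313317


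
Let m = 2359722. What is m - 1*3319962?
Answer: -960240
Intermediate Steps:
m - 1*3319962 = 2359722 - 1*3319962 = 2359722 - 3319962 = -960240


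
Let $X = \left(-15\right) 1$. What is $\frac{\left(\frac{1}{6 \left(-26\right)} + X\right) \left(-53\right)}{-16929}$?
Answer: $- \frac{124073}{2640924} \approx -0.046981$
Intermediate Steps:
$X = -15$
$\frac{\left(\frac{1}{6 \left(-26\right)} + X\right) \left(-53\right)}{-16929} = \frac{\left(\frac{1}{6 \left(-26\right)} - 15\right) \left(-53\right)}{-16929} = \left(\frac{1}{-156} - 15\right) \left(-53\right) \left(- \frac{1}{16929}\right) = \left(- \frac{1}{156} - 15\right) \left(-53\right) \left(- \frac{1}{16929}\right) = \left(- \frac{2341}{156}\right) \left(-53\right) \left(- \frac{1}{16929}\right) = \frac{124073}{156} \left(- \frac{1}{16929}\right) = - \frac{124073}{2640924}$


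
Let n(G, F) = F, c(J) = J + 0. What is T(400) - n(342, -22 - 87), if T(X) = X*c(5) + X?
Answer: 2509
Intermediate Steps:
c(J) = J
T(X) = 6*X (T(X) = X*5 + X = 5*X + X = 6*X)
T(400) - n(342, -22 - 87) = 6*400 - (-22 - 87) = 2400 - 1*(-109) = 2400 + 109 = 2509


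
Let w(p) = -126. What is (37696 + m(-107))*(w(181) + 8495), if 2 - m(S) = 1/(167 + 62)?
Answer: 72248246329/229 ≈ 3.1549e+8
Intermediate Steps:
m(S) = 457/229 (m(S) = 2 - 1/(167 + 62) = 2 - 1/229 = 457/229)
(37696 + m(-107))*(w(181) + 8495) = (37696 + 457/229)*(-126 + 8495) = (8632841/229)*8369 = 72248246329/229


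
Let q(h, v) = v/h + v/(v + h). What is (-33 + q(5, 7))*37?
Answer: -68857/60 ≈ -1147.6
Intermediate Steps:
q(h, v) = v/h + v/(h + v)
(-33 + q(5, 7))*37 = (-33 + 7*(7 + 2*5)/(5*(5 + 7)))*37 = (-33 + 7*(⅕)*(7 + 10)/12)*37 = (-33 + 7*(⅕)*(1/12)*17)*37 = (-33 + 119/60)*37 = -1861/60*37 = -68857/60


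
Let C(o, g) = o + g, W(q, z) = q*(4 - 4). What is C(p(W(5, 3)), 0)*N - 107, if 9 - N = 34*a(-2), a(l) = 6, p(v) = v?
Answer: -107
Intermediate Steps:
W(q, z) = 0 (W(q, z) = q*0 = 0)
C(o, g) = g + o
N = -195 (N = 9 - 34*6 = 9 - 1*204 = 9 - 204 = -195)
C(p(W(5, 3)), 0)*N - 107 = (0 + 0)*(-195) - 107 = 0*(-195) - 107 = 0 - 107 = -107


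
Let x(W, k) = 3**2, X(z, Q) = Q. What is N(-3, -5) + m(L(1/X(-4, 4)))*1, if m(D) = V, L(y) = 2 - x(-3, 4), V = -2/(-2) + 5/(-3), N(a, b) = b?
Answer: -17/3 ≈ -5.6667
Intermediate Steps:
x(W, k) = 9
V = -2/3 (V = -2*(-1/2) + 5*(-1/3) = 1 - 5/3 = -2/3 ≈ -0.66667)
L(y) = -7 (L(y) = 2 - 1*9 = 2 - 9 = -7)
m(D) = -2/3
N(-3, -5) + m(L(1/X(-4, 4)))*1 = -5 - 2/3*1 = -5 - 2/3 = -17/3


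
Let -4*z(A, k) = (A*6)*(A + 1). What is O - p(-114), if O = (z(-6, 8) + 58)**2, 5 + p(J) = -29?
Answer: 203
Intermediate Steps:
p(J) = -34 (p(J) = -5 - 29 = -34)
z(A, k) = -3*A*(1 + A)/2 (z(A, k) = -A*6*(A + 1)/4 = -6*A*(1 + A)/4 = -3*A*(1 + A)/2)
O = 169 (O = (-3/2*(-6)*(1 - 6) + 58)**2 = (-3/2*(-6)*(-5) + 58)**2 = (-45 + 58)**2 = 13**2 = 169)
O - p(-114) = 169 - 1*(-34) = 169 + 34 = 203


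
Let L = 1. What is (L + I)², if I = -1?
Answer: 0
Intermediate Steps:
(L + I)² = (1 - 1)² = 0² = 0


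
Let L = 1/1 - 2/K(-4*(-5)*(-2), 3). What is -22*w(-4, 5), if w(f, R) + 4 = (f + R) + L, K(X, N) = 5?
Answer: 264/5 ≈ 52.800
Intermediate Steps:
L = 3/5 (L = 1/1 - 2/5 = 1*1 - 2*1/5 = 1 - 2/5 = 3/5 ≈ 0.60000)
w(f, R) = -17/5 + R + f (w(f, R) = -4 + ((f + R) + 3/5) = -4 + ((R + f) + 3/5) = -4 + (3/5 + R + f) = -17/5 + R + f)
-22*w(-4, 5) = -22*(-17/5 + 5 - 4) = -22*(-12/5) = 264/5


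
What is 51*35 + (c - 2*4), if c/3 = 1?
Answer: 1780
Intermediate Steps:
c = 3 (c = 3*1 = 3)
51*35 + (c - 2*4) = 51*35 + (3 - 2*4) = 1785 + (3 - 8) = 1785 - 5 = 1780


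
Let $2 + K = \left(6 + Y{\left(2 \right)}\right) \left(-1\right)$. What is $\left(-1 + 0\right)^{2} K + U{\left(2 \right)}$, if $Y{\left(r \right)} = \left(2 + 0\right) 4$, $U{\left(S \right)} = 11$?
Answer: $-5$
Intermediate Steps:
$Y{\left(r \right)} = 8$ ($Y{\left(r \right)} = 2 \cdot 4 = 8$)
$K = -16$ ($K = -2 + \left(6 + 8\right) \left(-1\right) = -2 + 14 \left(-1\right) = -2 - 14 = -16$)
$\left(-1 + 0\right)^{2} K + U{\left(2 \right)} = \left(-1 + 0\right)^{2} \left(-16\right) + 11 = \left(-1\right)^{2} \left(-16\right) + 11 = 1 \left(-16\right) + 11 = -16 + 11 = -5$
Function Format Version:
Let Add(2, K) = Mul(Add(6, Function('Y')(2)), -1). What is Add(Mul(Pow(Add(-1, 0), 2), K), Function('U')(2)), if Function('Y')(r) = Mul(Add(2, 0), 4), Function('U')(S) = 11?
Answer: -5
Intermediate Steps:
Function('Y')(r) = 8 (Function('Y')(r) = Mul(2, 4) = 8)
K = -16 (K = Add(-2, Mul(Add(6, 8), -1)) = Add(-2, Mul(14, -1)) = Add(-2, -14) = -16)
Add(Mul(Pow(Add(-1, 0), 2), K), Function('U')(2)) = Add(Mul(Pow(Add(-1, 0), 2), -16), 11) = Add(Mul(Pow(-1, 2), -16), 11) = Add(Mul(1, -16), 11) = Add(-16, 11) = -5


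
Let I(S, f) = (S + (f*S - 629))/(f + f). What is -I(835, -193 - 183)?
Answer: -156877/376 ≈ -417.23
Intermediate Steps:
I(S, f) = (-629 + S + S*f)/(2*f) (I(S, f) = (S + (S*f - 629))/((2*f)) = (S + (-629 + S*f))*(1/(2*f)) = (-629 + S + S*f)*(1/(2*f)) = (-629 + S + S*f)/(2*f))
-I(835, -193 - 183) = -(-629 + 835 + 835*(-193 - 183))/(2*(-193 - 183)) = -(-629 + 835 + 835*(-376))/(2*(-376)) = -(-1)*(-629 + 835 - 313960)/(2*376) = -(-1)*(-313754)/(2*376) = -1*156877/376 = -156877/376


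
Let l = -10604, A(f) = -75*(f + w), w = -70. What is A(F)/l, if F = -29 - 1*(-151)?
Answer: 975/2651 ≈ 0.36779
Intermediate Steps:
F = 122 (F = -29 + 151 = 122)
A(f) = 5250 - 75*f (A(f) = -75*(f - 70) = -75*(-70 + f) = 5250 - 75*f)
A(F)/l = (5250 - 75*122)/(-10604) = (5250 - 9150)*(-1/10604) = -3900*(-1/10604) = 975/2651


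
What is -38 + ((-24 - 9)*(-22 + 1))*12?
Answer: 8278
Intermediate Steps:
-38 + ((-24 - 9)*(-22 + 1))*12 = -38 - 33*(-21)*12 = -38 + 693*12 = -38 + 8316 = 8278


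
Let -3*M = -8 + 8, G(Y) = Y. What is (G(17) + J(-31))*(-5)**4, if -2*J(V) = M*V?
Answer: 10625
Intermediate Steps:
M = 0 (M = -(-8 + 8)/3 = -1/3*0 = 0)
J(V) = 0 (J(V) = -0*V = -1/2*0 = 0)
(G(17) + J(-31))*(-5)**4 = (17 + 0)*(-5)**4 = 17*625 = 10625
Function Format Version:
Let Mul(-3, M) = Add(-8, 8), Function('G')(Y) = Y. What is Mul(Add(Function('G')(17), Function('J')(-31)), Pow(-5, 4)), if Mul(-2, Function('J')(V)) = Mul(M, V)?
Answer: 10625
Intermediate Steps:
M = 0 (M = Mul(Rational(-1, 3), Add(-8, 8)) = Mul(Rational(-1, 3), 0) = 0)
Function('J')(V) = 0 (Function('J')(V) = Mul(Rational(-1, 2), Mul(0, V)) = Mul(Rational(-1, 2), 0) = 0)
Mul(Add(Function('G')(17), Function('J')(-31)), Pow(-5, 4)) = Mul(Add(17, 0), Pow(-5, 4)) = Mul(17, 625) = 10625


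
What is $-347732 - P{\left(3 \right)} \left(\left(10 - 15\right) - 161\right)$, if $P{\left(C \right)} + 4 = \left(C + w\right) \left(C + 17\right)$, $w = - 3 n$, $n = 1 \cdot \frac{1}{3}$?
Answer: $-341756$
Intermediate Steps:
$n = \frac{1}{3}$ ($n = 1 \cdot \frac{1}{3} = \frac{1}{3} \approx 0.33333$)
$w = -1$ ($w = \left(-3\right) \frac{1}{3} = -1$)
$P{\left(C \right)} = -4 + \left(-1 + C\right) \left(17 + C\right)$ ($P{\left(C \right)} = -4 + \left(C - 1\right) \left(C + 17\right) = -4 + \left(-1 + C\right) \left(17 + C\right)$)
$-347732 - P{\left(3 \right)} \left(\left(10 - 15\right) - 161\right) = -347732 - \left(-21 + 3^{2} + 16 \cdot 3\right) \left(\left(10 - 15\right) - 161\right) = -347732 - \left(-21 + 9 + 48\right) \left(\left(10 - 15\right) - 161\right) = -347732 - 36 \left(-5 - 161\right) = -347732 - 36 \left(-166\right) = -347732 - -5976 = -347732 + 5976 = -341756$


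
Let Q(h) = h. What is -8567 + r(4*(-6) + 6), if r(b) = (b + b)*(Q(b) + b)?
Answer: -7271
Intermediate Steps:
r(b) = 4*b**2 (r(b) = (b + b)*(b + b) = (2*b)*(2*b) = 4*b**2)
-8567 + r(4*(-6) + 6) = -8567 + 4*(4*(-6) + 6)**2 = -8567 + 4*(-24 + 6)**2 = -8567 + 4*(-18)**2 = -8567 + 4*324 = -8567 + 1296 = -7271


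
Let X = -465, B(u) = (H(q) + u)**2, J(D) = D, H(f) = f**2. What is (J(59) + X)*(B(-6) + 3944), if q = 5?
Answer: -1747830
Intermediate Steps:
B(u) = (25 + u)**2 (B(u) = (5**2 + u)**2 = (25 + u)**2)
(J(59) + X)*(B(-6) + 3944) = (59 - 465)*((25 - 6)**2 + 3944) = -406*(19**2 + 3944) = -406*(361 + 3944) = -406*4305 = -1747830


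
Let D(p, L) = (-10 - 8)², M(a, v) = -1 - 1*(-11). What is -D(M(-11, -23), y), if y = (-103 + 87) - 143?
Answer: -324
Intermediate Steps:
M(a, v) = 10 (M(a, v) = -1 + 11 = 10)
y = -159 (y = -16 - 143 = -159)
D(p, L) = 324 (D(p, L) = (-18)² = 324)
-D(M(-11, -23), y) = -1*324 = -324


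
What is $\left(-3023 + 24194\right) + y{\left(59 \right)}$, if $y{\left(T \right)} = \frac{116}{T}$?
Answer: $\frac{1249205}{59} \approx 21173.0$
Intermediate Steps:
$\left(-3023 + 24194\right) + y{\left(59 \right)} = \left(-3023 + 24194\right) + \frac{116}{59} = 21171 + 116 \cdot \frac{1}{59} = 21171 + \frac{116}{59} = \frac{1249205}{59}$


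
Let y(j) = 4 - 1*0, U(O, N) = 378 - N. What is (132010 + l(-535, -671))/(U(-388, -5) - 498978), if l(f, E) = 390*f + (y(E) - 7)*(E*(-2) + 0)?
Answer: 80666/498595 ≈ 0.16179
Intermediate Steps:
y(j) = 4 (y(j) = 4 + 0 = 4)
l(f, E) = 6*E + 390*f (l(f, E) = 390*f + (4 - 7)*(E*(-2) + 0) = 390*f - 3*(-2*E + 0) = 390*f - (-6)*E = 390*f + 6*E = 6*E + 390*f)
(132010 + l(-535, -671))/(U(-388, -5) - 498978) = (132010 + (6*(-671) + 390*(-535)))/((378 - 1*(-5)) - 498978) = (132010 + (-4026 - 208650))/((378 + 5) - 498978) = (132010 - 212676)/(383 - 498978) = -80666/(-498595) = -80666*(-1/498595) = 80666/498595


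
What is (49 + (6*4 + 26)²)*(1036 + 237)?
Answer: 3244877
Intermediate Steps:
(49 + (6*4 + 26)²)*(1036 + 237) = (49 + (24 + 26)²)*1273 = (49 + 50²)*1273 = (49 + 2500)*1273 = 2549*1273 = 3244877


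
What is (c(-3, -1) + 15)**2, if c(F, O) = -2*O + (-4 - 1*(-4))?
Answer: 289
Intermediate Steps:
c(F, O) = -2*O (c(F, O) = -2*O + (-4 + 4) = -2*O + 0 = -2*O)
(c(-3, -1) + 15)**2 = (-2*(-1) + 15)**2 = (2 + 15)**2 = 17**2 = 289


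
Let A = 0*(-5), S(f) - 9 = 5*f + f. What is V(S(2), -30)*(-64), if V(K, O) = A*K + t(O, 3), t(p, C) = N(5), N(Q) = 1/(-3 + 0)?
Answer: 64/3 ≈ 21.333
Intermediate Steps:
N(Q) = -1/3 (N(Q) = 1/(-3) = -1/3)
S(f) = 9 + 6*f (S(f) = 9 + (5*f + f) = 9 + 6*f)
t(p, C) = -1/3
A = 0
V(K, O) = -1/3 (V(K, O) = 0*K - 1/3 = 0 - 1/3 = -1/3)
V(S(2), -30)*(-64) = -1/3*(-64) = 64/3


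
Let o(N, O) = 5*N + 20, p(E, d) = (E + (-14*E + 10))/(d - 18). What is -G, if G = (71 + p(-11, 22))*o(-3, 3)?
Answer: -2185/4 ≈ -546.25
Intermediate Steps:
p(E, d) = (10 - 13*E)/(-18 + d) (p(E, d) = (E + (10 - 14*E))/(-18 + d) = (10 - 13*E)/(-18 + d))
o(N, O) = 20 + 5*N
G = 2185/4 (G = (71 + (10 - 13*(-11))/(-18 + 22))*(20 + 5*(-3)) = (71 + (10 + 143)/4)*(20 - 15) = (71 + (¼)*153)*5 = (71 + 153/4)*5 = (437/4)*5 = 2185/4 ≈ 546.25)
-G = -1*2185/4 = -2185/4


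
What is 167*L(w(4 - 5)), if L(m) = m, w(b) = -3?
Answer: -501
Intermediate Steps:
167*L(w(4 - 5)) = 167*(-3) = -501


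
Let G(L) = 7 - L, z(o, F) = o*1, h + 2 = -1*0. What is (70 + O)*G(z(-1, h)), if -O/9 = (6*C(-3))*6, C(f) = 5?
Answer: -12400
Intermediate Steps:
h = -2 (h = -2 - 1*0 = -2 + 0 = -2)
z(o, F) = o
O = -1620 (O = -9*6*5*6 = -270*6 = -9*180 = -1620)
(70 + O)*G(z(-1, h)) = (70 - 1620)*(7 - 1*(-1)) = -1550*(7 + 1) = -1550*8 = -12400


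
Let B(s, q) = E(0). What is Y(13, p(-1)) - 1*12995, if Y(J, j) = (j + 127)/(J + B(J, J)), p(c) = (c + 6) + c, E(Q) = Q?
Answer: -168804/13 ≈ -12985.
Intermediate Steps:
p(c) = 6 + 2*c (p(c) = (6 + c) + c = 6 + 2*c)
B(s, q) = 0
Y(J, j) = (127 + j)/J (Y(J, j) = (j + 127)/(J + 0) = (127 + j)/J)
Y(13, p(-1)) - 1*12995 = (127 + (6 + 2*(-1)))/13 - 1*12995 = (127 + (6 - 2))/13 - 12995 = (127 + 4)/13 - 12995 = (1/13)*131 - 12995 = 131/13 - 12995 = -168804/13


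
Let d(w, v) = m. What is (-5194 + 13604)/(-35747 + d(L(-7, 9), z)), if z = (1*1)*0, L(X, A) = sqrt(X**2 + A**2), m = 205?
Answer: -4205/17771 ≈ -0.23662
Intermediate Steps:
L(X, A) = sqrt(A**2 + X**2)
z = 0 (z = 1*0 = 0)
d(w, v) = 205
(-5194 + 13604)/(-35747 + d(L(-7, 9), z)) = (-5194 + 13604)/(-35747 + 205) = 8410/(-35542) = 8410*(-1/35542) = -4205/17771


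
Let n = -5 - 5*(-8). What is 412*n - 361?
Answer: 14059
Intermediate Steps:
n = 35 (n = -5 + 40 = 35)
412*n - 361 = 412*35 - 361 = 14420 - 361 = 14059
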